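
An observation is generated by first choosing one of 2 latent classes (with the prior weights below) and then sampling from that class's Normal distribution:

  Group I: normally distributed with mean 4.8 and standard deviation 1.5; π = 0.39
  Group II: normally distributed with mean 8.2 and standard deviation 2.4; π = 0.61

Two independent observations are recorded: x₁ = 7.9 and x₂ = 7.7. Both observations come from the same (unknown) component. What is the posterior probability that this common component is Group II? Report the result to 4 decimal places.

0.9702

P(component k | x) = P(Z=k)·f_k(x) / marginal(x), where marginal(x) = Σ_j P(Z=j)·f_j(x).
Since both observations come from the same component, the likelihood for component k is f_k(x₁)·f_k(x₂).
  L_I = [0.031431] × [0.0410365] = 0.00128982
  L_II = [0.164932] × [0.162657] = 0.0268275
Weight by the priors:
  P(Z=I)·L_I = 0.39 × 0.00128982 = 0.00050303
  P(Z=II)·L_II = 0.61 × 0.0268275 = 0.0163648
Denominator: 0.00050303 + 0.0163648 = 0.0168678
Responsibility of Group II: 0.0163648 / 0.0168678 ≈ 0.9702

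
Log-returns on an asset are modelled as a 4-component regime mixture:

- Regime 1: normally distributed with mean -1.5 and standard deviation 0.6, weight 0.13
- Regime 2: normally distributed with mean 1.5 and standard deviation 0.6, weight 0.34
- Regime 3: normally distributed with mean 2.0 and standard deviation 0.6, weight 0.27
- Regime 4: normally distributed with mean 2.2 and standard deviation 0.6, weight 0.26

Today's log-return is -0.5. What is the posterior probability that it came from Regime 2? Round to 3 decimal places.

0.039

The responsibility of component k is w_k f_k(x) divided by Σ_j w_j f_j(x).
Component likelihoods at x = -0.5:
  f_1 = (1/(0.6·√(2π)))·exp(−(-0.5−-1.5)²/(2·0.6²)) = 0.664904·exp(-1.38889) = 0.165795
  f_2 = (1/(0.6·√(2π)))·exp(−(-0.5−1.5)²/(2·0.6²)) = 0.664904·exp(-5.55556) = 0.00257046
  f_3 = (1/(0.6·√(2π)))·exp(−(-0.5−2.0)²/(2·0.6²)) = 0.664904·exp(-8.68056) = 0.000112938
  f_4 = (1/(0.6·√(2π)))·exp(−(-0.5−2.2)²/(2·0.6²)) = 0.664904·exp(-10.12500) = 2.66396e-05
Multiply by the mixture weights:
  w_1·f_1 = 0.13 × 0.165795 = 0.0215534
  w_2·f_2 = 0.34 × 0.00257046 = 0.000873958
  w_3·f_3 = 0.27 × 0.000112938 = 3.04934e-05
  w_4·f_4 = 0.26 × 2.66396e-05 = 6.92629e-06
Normaliser: 0.0215534 + 0.000873958 + 3.04934e-05 + 6.92629e-06 = 0.0224648
Responsibility of Regime 2: 0.000873958 / 0.0224648 ≈ 0.039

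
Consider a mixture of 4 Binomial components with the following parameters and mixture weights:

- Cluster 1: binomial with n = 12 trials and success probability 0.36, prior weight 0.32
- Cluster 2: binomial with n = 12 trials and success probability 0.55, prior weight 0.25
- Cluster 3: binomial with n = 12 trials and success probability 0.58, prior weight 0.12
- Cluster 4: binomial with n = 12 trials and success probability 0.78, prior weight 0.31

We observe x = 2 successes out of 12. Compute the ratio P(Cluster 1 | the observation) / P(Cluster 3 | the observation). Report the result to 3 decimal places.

69.347

Only the two components matter; the odds are (π_i f_i(x)) / (π_j f_j(x)).
Component likelihoods at x = 2 successes out of 12:
  f_1 = C(12,2)·0.36^2·0.64^10 = 66·0.1296·0.0115292 = 0.0986163
  f_2 = C(12,2)·0.55^2·0.45^10 = 66·0.3025·0.000340506 = 0.00679821
  f_3 = C(12,2)·0.58^2·0.42^10 = 66·0.3364·0.000170802 = 0.00379221
  f_4 = C(12,2)·0.78^2·0.22^10 = 66·0.6084·2.65599e-07 = 1.0665e-05
0.0315572 / 0.000455066 ≈ 69.347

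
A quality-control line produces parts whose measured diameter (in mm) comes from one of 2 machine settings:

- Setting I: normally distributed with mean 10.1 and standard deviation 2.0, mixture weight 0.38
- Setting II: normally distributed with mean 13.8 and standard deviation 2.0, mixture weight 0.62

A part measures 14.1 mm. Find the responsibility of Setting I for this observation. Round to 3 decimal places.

Apply Bayes' rule: the posterior for each component is proportional to its prior times its likelihood at x.
Normal densities:
  L_I = (1/(2.0·√(2π)))·exp(−(14.1−10.1)²/(2·2.0²)) = 0.199471·exp(-2.00000) = 0.0269955
  L_II = (1/(2.0·√(2π)))·exp(−(14.1−13.8)²/(2·2.0²)) = 0.199471·exp(-0.01125) = 0.19724
Multiply by the mixture weights:
  P(Z=I)·L_I = 0.38 × 0.0269955 = 0.0102583
  P(Z=II)·L_II = 0.62 × 0.19724 = 0.122289
Normaliser: 0.0102583 + 0.122289 = 0.132547
So the posterior for Setting I is 0.0102583 / 0.132547 ≈ 0.077.

0.077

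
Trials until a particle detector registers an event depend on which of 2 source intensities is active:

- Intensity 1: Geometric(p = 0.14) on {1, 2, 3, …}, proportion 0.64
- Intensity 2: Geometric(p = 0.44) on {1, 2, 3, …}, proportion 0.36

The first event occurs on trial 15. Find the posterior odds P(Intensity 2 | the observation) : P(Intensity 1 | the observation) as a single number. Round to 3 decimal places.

0.004

Posterior odds = (w_i f_i(x)) / (w_j f_j(x)); the normalising sum cancels.
Geometric probabilities:
  p_1 = 0.14·(1−0.14)^14 = 0.14·0.121054 = 0.0169475
  p_2 = 0.44·(1−0.44)^14 = 0.44·0.000298286 = 0.000131246
Posterior odds = (w_2·p_2) / (w_1·p_1) = (0.36·0.000131246) / (0.64·0.0169475) = 4.72484e-05 / 0.0108464 ≈ 0.004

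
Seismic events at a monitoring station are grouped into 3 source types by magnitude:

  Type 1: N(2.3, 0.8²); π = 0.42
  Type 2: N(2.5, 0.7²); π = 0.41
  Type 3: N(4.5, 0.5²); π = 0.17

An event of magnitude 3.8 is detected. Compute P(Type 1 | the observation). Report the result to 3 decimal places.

Apply Bayes' rule: the posterior for each component is proportional to its prior times its likelihood at x.
Normal densities:
  f_1 = (1/(0.8·√(2π)))·exp(−(3.8−2.3)²/(2·0.8²)) = 0.498678·exp(-1.75781) = 0.0859828
  f_2 = (1/(0.7·√(2π)))·exp(−(3.8−2.5)²/(2·0.7²)) = 0.569918·exp(-1.72449) = 0.101596
  f_3 = (1/(0.5·√(2π)))·exp(−(3.8−4.5)²/(2·0.5²)) = 0.797885·exp(-0.98000) = 0.299455
Weight by the priors:
  P(Z=1)·f_1 = 0.42 × 0.0859828 = 0.0361128
  P(Z=2)·f_2 = 0.41 × 0.101596 = 0.0416543
  P(Z=3)·f_3 = 0.17 × 0.299455 = 0.0509073
Marginal: 0.0361128 + 0.0416543 + 0.0509073 = 0.128674
So the posterior for Type 1 is 0.0361128 / 0.128674 ≈ 0.281.

0.281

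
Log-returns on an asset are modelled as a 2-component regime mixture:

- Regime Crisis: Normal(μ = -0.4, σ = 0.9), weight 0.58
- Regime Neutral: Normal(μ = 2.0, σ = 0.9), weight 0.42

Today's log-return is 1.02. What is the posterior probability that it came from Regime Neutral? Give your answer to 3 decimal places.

0.582

Posterior ∝ prior × likelihood, so P(k | x) ∝ w_k f_k(x); normalise over all components.
Evaluate each component's likelihood at the observed value:
  L_Crisis = (1/(0.9·√(2π)))·exp(−(1.02−-0.4)²/(2·0.9²)) = 0.443269·exp(-1.24469) = 0.127675
  L_Neutral = (1/(0.9·√(2π)))·exp(−(1.02−2.0)²/(2·0.9²)) = 0.443269·exp(-0.59284) = 0.245019
Prior × likelihood for each component:
  w_Crisis·L_Crisis = 0.58 × 0.127675 = 0.0740513
  w_Neutral·L_Neutral = 0.42 × 0.245019 = 0.102908
Evidence: 0.0740513 + 0.102908 = 0.17696
P(Regime Neutral | data) ≈ 0.582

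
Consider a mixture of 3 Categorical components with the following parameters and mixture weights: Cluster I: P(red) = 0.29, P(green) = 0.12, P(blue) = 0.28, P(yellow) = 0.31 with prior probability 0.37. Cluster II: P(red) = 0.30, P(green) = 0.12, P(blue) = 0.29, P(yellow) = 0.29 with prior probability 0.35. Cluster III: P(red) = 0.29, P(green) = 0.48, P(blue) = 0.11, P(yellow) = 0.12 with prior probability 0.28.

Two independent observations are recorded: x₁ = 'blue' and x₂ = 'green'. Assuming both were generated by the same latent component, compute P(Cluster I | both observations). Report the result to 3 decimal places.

P(component k | x) = π_k·f_k(x) / marginal(x), where marginal(x) = Σ_j π_j·f_j(x).
Since both observations come from the same component, the likelihood for component k is f_k(x₁)·f_k(x₂).
  f_I = [P(blue | comp) = 0.28] × [0.12] = 0.0336
  f_II = [P(blue | comp) = 0.29] × [0.12] = 0.0348
  f_III = [P(blue | comp) = 0.11] × [0.48] = 0.0528
Multiply by the mixture weights:
  π_I·f_I = 0.37 × 0.0336 = 0.012432
  π_II·f_II = 0.35 × 0.0348 = 0.01218
  π_III·f_III = 0.28 × 0.0528 = 0.014784
Sum: 0.012432 + 0.01218 + 0.014784 = 0.039396
P(Cluster I | x₁, x₂) ≈ 0.316

0.316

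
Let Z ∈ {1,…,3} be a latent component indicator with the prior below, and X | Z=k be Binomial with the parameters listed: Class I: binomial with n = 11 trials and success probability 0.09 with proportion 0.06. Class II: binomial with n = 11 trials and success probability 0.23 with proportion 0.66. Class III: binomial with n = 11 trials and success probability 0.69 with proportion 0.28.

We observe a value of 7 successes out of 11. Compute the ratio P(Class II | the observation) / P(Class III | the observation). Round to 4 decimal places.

Posterior odds = (P(Z=i) f_i(x)) / (P(Z=j) f_j(x)); the normalising sum cancels.
Evaluate each component's likelihood at the observed value:
  p_I = C(11,7)·0.09^7·0.91^4 = 330·4.78297e-08·0.68575 = 1.08237e-05
  p_II = C(11,7)·0.23^7·0.77^4 = 330·3.40483e-05·0.35153 = 0.00394977
  p_III = C(11,7)·0.69^7·0.31^4 = 330·0.0744635·0.00923521 = 0.226936
Posterior odds = (P(Z=II)·p_II) / (P(Z=III)·p_III) = (0.66·0.00394977) / (0.28·0.226936) = 0.00260685 / 0.0635422 ≈ 0.0410

0.0410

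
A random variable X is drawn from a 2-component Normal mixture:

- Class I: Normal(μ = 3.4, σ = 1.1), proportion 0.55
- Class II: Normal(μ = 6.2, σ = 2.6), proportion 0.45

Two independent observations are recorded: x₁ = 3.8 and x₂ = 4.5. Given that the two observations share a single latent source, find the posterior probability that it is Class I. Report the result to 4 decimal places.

By Bayes' theorem, P(k | x) = π_k f_k(x) / Σ_j π_j f_j(x).
Since both observations come from the same component, the likelihood for component k is f_k(x₁)·f_k(x₂).
  f_I = [(1/(1.1·√(2π)))·exp(−(3.8−3.4)²/(2·1.1²)) = 0.362675·exp(-0.06612) = 0.339472] × [0.219973] = 0.0746748
  f_II = [(1/(2.6·√(2π)))·exp(−(3.8−6.2)²/(2·2.6²)) = 0.153439·exp(-0.42604) = 0.10021] × [0.123909] = 0.0124169
Weight by the priors:
  π_I·f_I = 0.55 × 0.0746748 = 0.0410711
  π_II·f_II = 0.45 × 0.0124169 = 0.00558763
Sum: 0.0410711 + 0.00558763 = 0.0466587
P(Class I | x) = 0.0410711 / 0.0466587 ≈ 0.8802

0.8802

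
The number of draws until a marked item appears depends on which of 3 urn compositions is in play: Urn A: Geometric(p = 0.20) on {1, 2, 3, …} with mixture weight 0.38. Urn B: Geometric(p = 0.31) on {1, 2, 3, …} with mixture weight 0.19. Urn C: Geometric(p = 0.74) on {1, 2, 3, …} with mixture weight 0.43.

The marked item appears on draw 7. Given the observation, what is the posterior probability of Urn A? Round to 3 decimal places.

The responsibility of component k is w_k f_k(x) divided by Σ_j w_j f_j(x).
Evaluate each component's likelihood at the observed value:
  L_A = 0.20·(1−0.20)^6 = 0.20·0.262144 = 0.0524288
  L_B = 0.31·(1−0.31)^6 = 0.31·0.107918 = 0.0334546
  L_C = 0.74·(1−0.74)^6 = 0.74·0.000308916 = 0.000228598
Weight by the priors:
  w_A·L_A = 0.38 × 0.0524288 = 0.0199229
  w_B·L_B = 0.19 × 0.0334546 = 0.00635638
  w_C·L_C = 0.43 × 0.000228598 = 9.8297e-05
Denominator: 0.0199229 + 0.00635638 + 9.8297e-05 = 0.0263776
Responsibility of Urn A: 0.0199229 / 0.0263776 ≈ 0.755

0.755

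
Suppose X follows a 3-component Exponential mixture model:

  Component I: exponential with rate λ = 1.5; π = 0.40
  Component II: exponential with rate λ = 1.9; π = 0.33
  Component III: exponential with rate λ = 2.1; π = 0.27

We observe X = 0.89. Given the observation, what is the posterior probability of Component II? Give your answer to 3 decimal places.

0.320

By Bayes' theorem, P(k | x) = w_k f_k(x) / Σ_j w_j f_j(x).
Evaluate each component's likelihood at the observed value:
  p_I = 0.394737
  p_II = 0.350237
  p_III = 0.323984
Weight by the priors:
  w_I·p_I = 0.40 × 0.394737 = 0.157895
  w_II·p_II = 0.33 × 0.350237 = 0.115578
  w_III·p_III = 0.27 × 0.323984 = 0.0874755
Denominator: 0.157895 + 0.115578 + 0.0874755 = 0.360949
P(Component II | data) ≈ 0.320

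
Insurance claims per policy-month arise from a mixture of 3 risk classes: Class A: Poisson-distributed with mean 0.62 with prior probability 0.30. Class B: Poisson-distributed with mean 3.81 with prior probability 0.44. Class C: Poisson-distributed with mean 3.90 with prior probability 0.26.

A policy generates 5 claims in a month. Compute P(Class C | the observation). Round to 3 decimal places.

0.377

The responsibility of component k is π_k f_k(x) divided by Σ_j π_j f_j(x).
Poisson probabilities:
  p_A = 0.00041069
  p_B = 0.148177
  p_C = 0.152193
Unnormalised posteriors:
  π_A·p_A = 0.30 × 0.00041069 = 0.000123207
  π_B·p_B = 0.44 × 0.148177 = 0.065198
  π_C·p_C = 0.26 × 0.152193 = 0.0395701
Normaliser: 0.000123207 + 0.065198 + 0.0395701 = 0.104891
P(Class C | data) = 0.0395701 / 0.104891 ≈ 0.377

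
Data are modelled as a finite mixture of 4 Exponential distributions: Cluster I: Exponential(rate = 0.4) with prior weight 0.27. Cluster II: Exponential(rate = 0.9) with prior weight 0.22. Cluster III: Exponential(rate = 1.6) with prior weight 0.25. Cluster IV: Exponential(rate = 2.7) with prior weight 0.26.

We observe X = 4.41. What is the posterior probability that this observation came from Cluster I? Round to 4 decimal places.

Posterior ∝ prior × likelihood, so P(k | x) ∝ w_k f_k(x); normalise over all components.
Evaluate each component's likelihood at the observed value:
  f_I = 0.4·e^(−0.4·4.41) = 0.4·e^(−1.7640) = 0.0685432
  f_II = 0.9·e^(−0.9·4.41) = 0.9·e^(−3.9690) = 0.0170031
  f_III = 1.6·e^(−1.6·4.41) = 1.6·e^(−7.0560) = 0.00137955
  f_IV = 2.7·e^(−2.7·4.41) = 2.7·e^(−11.9070) = 1.82062e-05
Unnormalised posteriors:
  w_I·f_I = 0.27 × 0.0685432 = 0.0185067
  w_II·f_II = 0.22 × 0.0170031 = 0.00374068
  w_III·f_III = 0.25 × 0.00137955 = 0.000344888
  w_IV·f_IV = 0.26 × 1.82062e-05 = 4.73361e-06
Denominator: 0.0185067 + 0.00374068 + 0.000344888 + 4.73361e-06 = 0.022597
P(Cluster I | x) ≈ 0.8190

0.8190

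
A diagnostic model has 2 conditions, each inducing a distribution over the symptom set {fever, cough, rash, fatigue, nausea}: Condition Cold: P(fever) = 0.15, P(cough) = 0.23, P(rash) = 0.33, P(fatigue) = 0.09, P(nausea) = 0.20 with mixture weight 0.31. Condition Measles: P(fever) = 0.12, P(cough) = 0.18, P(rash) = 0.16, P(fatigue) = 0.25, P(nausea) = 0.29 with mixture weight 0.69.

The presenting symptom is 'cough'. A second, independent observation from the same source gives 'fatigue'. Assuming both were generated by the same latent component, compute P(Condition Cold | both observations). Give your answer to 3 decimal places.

The responsibility of component k is π_k f_k(x) divided by Σ_j π_j f_j(x).
Since both observations come from the same component, the likelihood for component k is f_k(x₁)·f_k(x₂).
  f_Cold = [0.23] × [0.09] = 0.0207
  f_Measles = [0.18] × [0.25] = 0.045
Unnormalised posteriors:
  π_Cold·f_Cold = 0.31 × 0.0207 = 0.006417
  π_Measles·f_Measles = 0.69 × 0.045 = 0.03105
Evidence: 0.006417 + 0.03105 = 0.037467
So the posterior for Condition Cold is 0.006417 / 0.037467 ≈ 0.171.

0.171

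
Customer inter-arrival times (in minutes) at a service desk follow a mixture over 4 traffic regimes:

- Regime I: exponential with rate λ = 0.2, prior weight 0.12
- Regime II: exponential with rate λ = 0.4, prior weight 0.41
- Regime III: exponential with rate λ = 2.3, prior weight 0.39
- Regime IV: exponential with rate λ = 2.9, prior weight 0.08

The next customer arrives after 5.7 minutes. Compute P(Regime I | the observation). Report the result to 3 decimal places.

0.314

The responsibility of component k is π_k f_k(x) divided by Σ_j π_j f_j(x).
Component likelihoods at x = 5.7 minutes:
  f_I = 0.2·e^(−0.2·5.7) = 0.2·e^(−1.1400) = 0.0639638
  f_II = 0.4·e^(−0.4·5.7) = 0.4·e^(−2.2800) = 0.0409137
  f_III = 2.3·e^(−2.3·5.7) = 2.3·e^(−13.1100) = 4.65722e-06
  f_IV = 2.9·e^(−2.9·5.7) = 2.9·e^(−16.5300) = 1.92092e-07
Weight by the priors:
  π_I·f_I = 0.12 × 0.0639638 = 0.00767566
  π_II·f_II = 0.41 × 0.0409137 = 0.0167746
  π_III·f_III = 0.39 × 4.65722e-06 = 1.81632e-06
  π_IV·f_IV = 0.08 × 1.92092e-07 = 1.53674e-08
Normaliser: 0.00767566 + 0.0167746 + 1.81632e-06 + 1.53674e-08 = 0.0244521
Responsibility of Regime I: 0.00767566 / 0.0244521 ≈ 0.314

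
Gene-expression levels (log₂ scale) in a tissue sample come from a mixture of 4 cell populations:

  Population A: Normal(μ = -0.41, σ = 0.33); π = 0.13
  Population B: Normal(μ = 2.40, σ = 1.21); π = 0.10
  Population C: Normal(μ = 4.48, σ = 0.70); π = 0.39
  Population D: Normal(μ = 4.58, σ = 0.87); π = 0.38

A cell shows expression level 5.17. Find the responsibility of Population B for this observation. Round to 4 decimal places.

Posterior ∝ prior × likelihood, so P(k | x) ∝ π_k f_k(x); normalise over all components.
Component likelihoods at x = 5.17:
  p_A = 9.9136e-63
  p_B = 0.0239951
  p_C = 0.35061
  p_D = 0.364355
Multiply by the mixture weights:
  π_A·p_A = 0.13 × 9.9136e-63 = 1.28877e-63
  π_B·p_B = 0.10 × 0.0239951 = 0.00239951
  π_C·p_C = 0.39 × 0.35061 = 0.136738
  π_D·p_D = 0.38 × 0.364355 = 0.138455
Denominator: 1.28877e-63 + 0.00239951 + 0.136738 + 0.138455 = 0.277592
P(Population B | data) ≈ 0.0086

0.0086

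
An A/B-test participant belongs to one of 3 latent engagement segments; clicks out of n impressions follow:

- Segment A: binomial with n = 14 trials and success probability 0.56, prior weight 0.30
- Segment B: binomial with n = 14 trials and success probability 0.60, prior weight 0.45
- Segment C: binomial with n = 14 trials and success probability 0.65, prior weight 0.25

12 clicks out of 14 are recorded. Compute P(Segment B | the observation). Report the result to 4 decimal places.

0.4059

The responsibility of component k is w_k f_k(x) divided by Σ_j w_j f_j(x).
Evaluate each component's likelihood at the observed value:
  p_A = C(14,12)·0.56^12·0.44^2 = 91·0.000951166·0.1936 = 0.0167573
  p_B = C(14,12)·0.60^12·0.40^2 = 91·0.00217678·0.16 = 0.031694
  p_C = C(14,12)·0.65^12·0.35^2 = 91·0.00568801·0.1225 = 0.0634071
Weight by the priors:
  w_A·p_A = 0.30 × 0.0167573 = 0.00502718
  w_B·p_B = 0.45 × 0.031694 = 0.0142623
  w_C·p_C = 0.25 × 0.0634071 = 0.0158518
Sum: 0.00502718 + 0.0142623 + 0.0158518 = 0.0351412
Responsibility of Segment B: 0.0142623 / 0.0351412 ≈ 0.4059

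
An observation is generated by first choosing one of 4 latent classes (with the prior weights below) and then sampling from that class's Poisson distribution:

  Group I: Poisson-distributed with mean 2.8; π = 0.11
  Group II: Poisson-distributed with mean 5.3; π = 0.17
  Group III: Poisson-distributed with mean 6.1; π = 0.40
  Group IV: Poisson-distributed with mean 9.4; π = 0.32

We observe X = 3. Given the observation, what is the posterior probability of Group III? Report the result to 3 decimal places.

0.408

By Bayes' theorem, P(k | x) = π_k f_k(x) / Σ_j π_j f_j(x).
Component likelihoods at x = 3:
  L_I = e^(−2.8)·2.8^3/3! = 0.222484
  L_II = e^(−5.3)·5.3^3/3! = 0.123856
  L_III = e^(−6.1)·6.1^3/3! = 0.0848481
  L_IV = e^(−9.4)·9.4^3/3! = 0.0114515
Prior × likelihood for each component:
  π_I·L_I = 0.11 × 0.222484 = 0.0244732
  π_II·L_II = 0.17 × 0.123856 = 0.0210554
  π_III·L_III = 0.40 × 0.0848481 = 0.0339392
  π_IV·L_IV = 0.32 × 0.0114515 = 0.0036645
Marginal: 0.0244732 + 0.0210554 + 0.0339392 + 0.0036645 = 0.0831324
Responsibility of Group III: 0.0339392 / 0.0831324 ≈ 0.408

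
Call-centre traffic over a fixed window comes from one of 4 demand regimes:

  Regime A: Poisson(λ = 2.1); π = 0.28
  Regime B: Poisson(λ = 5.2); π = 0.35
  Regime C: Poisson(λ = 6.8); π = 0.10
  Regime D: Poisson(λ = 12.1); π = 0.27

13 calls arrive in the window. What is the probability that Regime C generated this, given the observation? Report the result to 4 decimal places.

0.0389

By Bayes' theorem, P(k | x) = P(Z=k) f_k(x) / Σ_j P(Z=j) f_j(x).
Evaluate each component's likelihood at the observed value:
  L_A = 3.03775e-07
  L_B = 0.00180066
  L_C = 0.0118887
  L_D = 0.106406
Unnormalised posteriors:
  P(Z=A)·L_A = 0.28 × 3.03775e-07 = 8.5057e-08
  P(Z=B)·L_B = 0.35 × 0.00180066 = 0.000630231
  P(Z=C)·L_C = 0.10 × 0.0118887 = 0.00118887
  P(Z=D)·L_D = 0.27 × 0.106406 = 0.0287296
Sum: 8.5057e-08 + 0.000630231 + 0.00118887 + 0.0287296 = 0.0305488
P(Regime C | x) ≈ 0.0389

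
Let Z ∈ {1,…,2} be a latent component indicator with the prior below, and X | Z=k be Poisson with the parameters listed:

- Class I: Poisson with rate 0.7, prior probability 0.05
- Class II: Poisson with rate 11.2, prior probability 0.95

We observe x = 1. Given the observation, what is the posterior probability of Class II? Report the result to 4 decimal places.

The responsibility of component k is w_k f_k(x) divided by Σ_j w_j f_j(x).
Evaluate each component's likelihood at the observed value:
  L_I = 0.34761
  L_II = 0.000153151
Multiply by the mixture weights:
  w_I·L_I = 0.05 × 0.34761 = 0.0173805
  w_II·L_II = 0.95 × 0.000153151 = 0.000145493
Denominator: 0.0173805 + 0.000145493 = 0.017526
P(Class II | 1) = 0.000145493 / 0.017526 ≈ 0.0083

0.0083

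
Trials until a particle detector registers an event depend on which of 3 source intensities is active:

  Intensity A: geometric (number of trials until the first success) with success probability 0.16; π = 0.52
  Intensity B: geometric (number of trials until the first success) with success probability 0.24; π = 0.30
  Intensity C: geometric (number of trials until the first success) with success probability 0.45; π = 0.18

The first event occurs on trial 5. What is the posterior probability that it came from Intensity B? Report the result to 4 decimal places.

The responsibility of component k is π_k f_k(x) divided by Σ_j π_j f_j(x).
Component likelihoods at x = 5:
  L_A = 0.0796594
  L_B = 0.0800692
  L_C = 0.0411778
Weight by the priors:
  π_A·L_A = 0.52 × 0.0796594 = 0.0414229
  π_B·L_B = 0.30 × 0.0800692 = 0.0240208
  π_C·L_C = 0.18 × 0.0411778 = 0.00741201
Normaliser: 0.0414229 + 0.0240208 + 0.00741201 = 0.0728557
P(Intensity B | the observation) ≈ 0.3297

0.3297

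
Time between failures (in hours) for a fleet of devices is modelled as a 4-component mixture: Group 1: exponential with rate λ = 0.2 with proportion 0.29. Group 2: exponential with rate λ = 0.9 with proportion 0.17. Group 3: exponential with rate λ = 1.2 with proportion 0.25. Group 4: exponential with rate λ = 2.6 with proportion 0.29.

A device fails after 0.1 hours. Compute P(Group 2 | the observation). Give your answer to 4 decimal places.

0.1339

By Bayes' theorem, P(k | x) = P(Z=k) f_k(x) / Σ_j P(Z=j) f_j(x).
Component likelihoods at x = 0.1 hours:
  L_1 = 0.2·e^(−0.2·0.1) = 0.2·e^(−0.0200) = 0.19604
  L_2 = 0.9·e^(−0.9·0.1) = 0.9·e^(−0.0900) = 0.822538
  L_3 = 1.2·e^(−1.2·0.1) = 1.2·e^(−0.1200) = 1.0643
  L_4 = 2.6·e^(−2.6·0.1) = 2.6·e^(−0.2600) = 2.00473
Weight by the priors:
  P(Z=1)·L_1 = 0.29 × 0.19604 = 0.0568515
  P(Z=2)·L_2 = 0.17 × 0.822538 = 0.139831
  P(Z=3)·L_3 = 0.25 × 1.0643 = 0.266076
  P(Z=4)·L_4 = 0.29 × 2.00473 = 0.581373
Evidence: 0.0568515 + 0.139831 + 0.266076 + 0.581373 = 1.04413
So the posterior for Group 2 is 0.139831 / 1.04413 ≈ 0.1339.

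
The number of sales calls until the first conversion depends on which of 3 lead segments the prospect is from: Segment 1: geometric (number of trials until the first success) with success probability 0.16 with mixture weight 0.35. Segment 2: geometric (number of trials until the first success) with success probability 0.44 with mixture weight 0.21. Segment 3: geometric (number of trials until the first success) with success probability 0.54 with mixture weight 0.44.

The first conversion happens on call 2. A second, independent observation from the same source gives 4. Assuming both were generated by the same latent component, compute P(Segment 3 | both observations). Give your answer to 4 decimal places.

The responsibility of component k is P(Z=k) f_k(x) divided by Σ_j P(Z=j) f_j(x).
Since both observations come from the same component, the likelihood for component k is f_k(x₁)·f_k(x₂).
  L_1 = [0.16·(1−0.16)^1 = 0.16·0.84 = 0.1344] × [0.0948326] = 0.0127455
  L_2 = [0.44·(1−0.44)^1 = 0.44·0.56 = 0.2464] × [0.077271] = 0.0190396
  L_3 = [0.54·(1−0.54)^1 = 0.54·0.46 = 0.2484] × [0.0525614] = 0.0130563
Multiply by the mixture weights:
  P(Z=1)·L_1 = 0.35 × 0.0127455 = 0.00446093
  P(Z=2)·L_2 = 0.21 × 0.0190396 = 0.00399831
  P(Z=3)·L_3 = 0.44 × 0.0130563 = 0.00574476
Sum: 0.00446093 + 0.00399831 + 0.00574476 = 0.014204
P(Segment 3 | x₁,x₂) ≈ 0.4044

0.4044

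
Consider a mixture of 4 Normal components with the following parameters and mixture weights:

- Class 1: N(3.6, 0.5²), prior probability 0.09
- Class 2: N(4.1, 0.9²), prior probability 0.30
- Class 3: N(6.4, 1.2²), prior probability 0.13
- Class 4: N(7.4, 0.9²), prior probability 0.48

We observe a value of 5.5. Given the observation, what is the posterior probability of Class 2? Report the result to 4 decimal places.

0.4164

The responsibility of component k is π_k f_k(x) divided by Σ_j π_j f_j(x).
Normal densities:
  f_1 = 0.000583894
  f_2 = 0.132198
  f_3 = 0.250948
  f_4 = 0.0477406
Multiply by the mixture weights:
  π_1·f_1 = 0.09 × 0.000583894 = 5.25504e-05
  π_2·f_2 = 0.30 × 0.132198 = 0.0396594
  π_3·f_3 = 0.13 × 0.250948 = 0.0326232
  π_4·f_4 = 0.48 × 0.0477406 = 0.0229155
Marginal: 5.25504e-05 + 0.0396594 + 0.0326232 + 0.0229155 = 0.0952507
So the posterior for Class 2 is 0.0396594 / 0.0952507 ≈ 0.4164.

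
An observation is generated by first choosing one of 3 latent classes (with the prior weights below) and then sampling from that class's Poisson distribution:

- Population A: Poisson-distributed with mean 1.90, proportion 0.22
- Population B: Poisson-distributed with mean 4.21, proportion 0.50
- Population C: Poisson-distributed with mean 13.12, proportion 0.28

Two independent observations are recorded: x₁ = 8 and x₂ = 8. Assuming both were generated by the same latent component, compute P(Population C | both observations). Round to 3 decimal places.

0.447

Apply Bayes' rule: the posterior for each component is proportional to its prior times its likelihood at x.
Since both observations come from the same component, the likelihood for component k is f_k(x₁)·f_k(x₂).
  f_A = [0.000630012] × [0.000630012] = 3.96915e-07
  f_B = [0.0363376] × [0.0363376] = 0.00132042
  f_C = [0.0436522] × [0.0436522] = 0.00190552
Unnormalised posteriors:
  π_A·f_A = 0.22 × 3.96915e-07 = 8.73213e-08
  π_B·f_B = 0.50 × 0.00132042 = 0.000660211
  π_C·f_C = 0.28 × 0.00190552 = 0.000533545
Denominator: 8.73213e-08 + 0.000660211 + 0.000533545 = 0.00119384
So the posterior for Population C is 0.000533545 / 0.00119384 ≈ 0.447.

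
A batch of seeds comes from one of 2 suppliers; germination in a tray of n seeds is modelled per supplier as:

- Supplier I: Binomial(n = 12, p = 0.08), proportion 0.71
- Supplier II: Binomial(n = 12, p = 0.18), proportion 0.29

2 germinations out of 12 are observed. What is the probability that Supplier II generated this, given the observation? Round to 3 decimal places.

The responsibility of component k is π_k f_k(x) divided by Σ_j π_j f_j(x).
Evaluate each component's likelihood at the observed value:
  L_I = C(12,2)·0.08^2·0.92^10 = 66·0.0064·0.434388 = 0.183486
  L_II = C(12,2)·0.18^2·0.82^10 = 66·0.0324·0.137448 = 0.293919
Prior × likelihood for each component:
  π_I·L_I = 0.71 × 0.183486 = 0.130275
  π_II·L_II = 0.29 × 0.293919 = 0.0852365
Sum: 0.130275 + 0.0852365 = 0.215511
Responsibility of Supplier II: 0.0852365 / 0.215511 ≈ 0.396

0.396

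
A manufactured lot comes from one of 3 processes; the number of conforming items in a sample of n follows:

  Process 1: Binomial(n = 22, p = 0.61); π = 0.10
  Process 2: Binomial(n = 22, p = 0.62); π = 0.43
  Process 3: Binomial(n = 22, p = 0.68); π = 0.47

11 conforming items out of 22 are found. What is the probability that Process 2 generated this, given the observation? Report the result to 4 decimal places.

P(component k | x) = P(Z=k)·f_k(x) / marginal(x), where marginal(x) = Σ_j P(Z=j)·f_j(x).
Evaluate each component's likelihood at the observed value:
  p_1 = C(22,11)·0.61^11·0.39^11 = 705432·0.00435139·3.17476e-05 = 0.0974527
  p_2 = C(22,11)·0.62^11·0.38^11 = 705432·0.00520366·2.38572e-05 = 0.0875756
  p_3 = C(22,11)·0.68^11·0.32^11 = 705432·0.0143747·3.60288e-06 = 0.0365345
Prior × likelihood for each component:
  P(Z=1)·p_1 = 0.10 × 0.0974527 = 0.00974527
  P(Z=2)·p_2 = 0.43 × 0.0875756 = 0.0376575
  P(Z=3)·p_3 = 0.47 × 0.0365345 = 0.0171712
Marginal: 0.00974527 + 0.0376575 + 0.0171712 = 0.064574
Responsibility of Process 2: 0.0376575 / 0.064574 ≈ 0.5832

0.5832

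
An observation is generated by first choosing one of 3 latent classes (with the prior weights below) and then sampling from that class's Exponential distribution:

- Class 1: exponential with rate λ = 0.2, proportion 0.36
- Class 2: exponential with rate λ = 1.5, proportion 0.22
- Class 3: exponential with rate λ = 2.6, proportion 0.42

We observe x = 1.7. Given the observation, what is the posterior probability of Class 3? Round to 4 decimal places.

0.1458

Posterior ∝ prior × likelihood, so P(k | x) ∝ π_k f_k(x); normalise over all components.
Exponential densities:
  p_1 = 0.142354
  p_2 = 0.117122
  p_3 = 0.031289
Unnormalised posteriors:
  π_1·p_1 = 0.36 × 0.142354 = 0.0512475
  π_2·p_2 = 0.22 × 0.117122 = 0.0257669
  π_3·p_3 = 0.42 × 0.031289 = 0.0131414
Denominator: 0.0512475 + 0.0257669 + 0.0131414 = 0.0901558
P(Class 3 | 1.7) = 0.0131414 / 0.0901558 ≈ 0.1458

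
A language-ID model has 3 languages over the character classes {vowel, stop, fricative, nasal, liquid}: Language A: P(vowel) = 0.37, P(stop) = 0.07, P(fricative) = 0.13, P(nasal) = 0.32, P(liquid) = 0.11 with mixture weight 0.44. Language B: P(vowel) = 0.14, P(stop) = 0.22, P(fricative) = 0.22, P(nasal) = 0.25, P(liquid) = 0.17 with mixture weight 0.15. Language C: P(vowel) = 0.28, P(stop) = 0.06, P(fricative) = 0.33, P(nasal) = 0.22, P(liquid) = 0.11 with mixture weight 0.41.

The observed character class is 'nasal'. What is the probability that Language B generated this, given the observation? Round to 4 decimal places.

0.1397

The responsibility of component k is P(Z=k) f_k(x) divided by Σ_j P(Z=j) f_j(x).
Component likelihoods at x = 'nasal':
  p_A = 0.32
  p_B = 0.25
  p_C = 0.22
Prior × likelihood for each component:
  P(Z=A)·p_A = 0.44 × 0.32 = 0.1408
  P(Z=B)·p_B = 0.15 × 0.25 = 0.0375
  P(Z=C)·p_C = 0.41 × 0.22 = 0.0902
Normaliser: 0.1408 + 0.0375 + 0.0902 = 0.2685
So the posterior for Language B is 0.0375 / 0.2685 ≈ 0.1397.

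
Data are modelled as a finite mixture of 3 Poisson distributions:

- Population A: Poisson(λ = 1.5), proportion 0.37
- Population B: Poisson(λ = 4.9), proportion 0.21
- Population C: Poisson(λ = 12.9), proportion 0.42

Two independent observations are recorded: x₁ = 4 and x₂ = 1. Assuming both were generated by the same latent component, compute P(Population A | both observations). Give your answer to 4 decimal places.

0.8096

Posterior ∝ prior × likelihood, so P(k | x) ∝ P(Z=k) f_k(x); normalise over all components.
Since both observations come from the same component, the likelihood for component k is f_k(x₁)·f_k(x₂).
  f_A = [0.0470665] × [0.334695] = 0.0157529
  f_B = [0.178867] × [0.0364883] = 0.00652654
  f_C = [0.00288236] × [3.22248e-05] = 9.28837e-08
Weight by the priors:
  P(Z=A)·f_A = 0.37 × 0.0157529 = 0.00582859
  P(Z=B)·f_B = 0.21 × 0.00652654 = 0.00137057
  P(Z=C)·f_C = 0.42 × 9.28837e-08 = 3.90112e-08
Denominator: 0.00582859 + 0.00137057 + 3.90112e-08 = 0.0071992
P(Population A | data) = 0.00582859 / 0.0071992 ≈ 0.8096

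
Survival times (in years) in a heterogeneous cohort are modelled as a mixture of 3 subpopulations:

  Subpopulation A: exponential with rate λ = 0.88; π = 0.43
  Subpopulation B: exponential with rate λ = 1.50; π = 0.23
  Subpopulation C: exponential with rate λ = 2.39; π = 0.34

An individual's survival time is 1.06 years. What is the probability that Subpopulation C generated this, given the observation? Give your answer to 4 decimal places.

0.2274

P(component k | x) = P(Z=k)·f_k(x) / marginal(x), where marginal(x) = Σ_j P(Z=j)·f_j(x).
Component likelihoods at x = 1.06 years:
  f_A = 0.346236
  f_B = 0.305888
  f_C = 0.189739
Weight by the priors:
  P(Z=A)·f_A = 0.43 × 0.346236 = 0.148882
  P(Z=B)·f_B = 0.23 × 0.305888 = 0.0703543
  P(Z=C)·f_C = 0.34 × 0.189739 = 0.0645112
Normaliser: 0.148882 + 0.0703543 + 0.0645112 = 0.283747
Responsibility of Subpopulation C: 0.0645112 / 0.283747 ≈ 0.2274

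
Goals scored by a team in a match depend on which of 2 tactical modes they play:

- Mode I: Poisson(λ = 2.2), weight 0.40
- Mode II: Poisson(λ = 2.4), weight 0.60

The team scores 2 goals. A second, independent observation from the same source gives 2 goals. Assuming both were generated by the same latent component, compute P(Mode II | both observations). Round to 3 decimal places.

0.587

Posterior ∝ prior × likelihood, so P(k | x) ∝ P(Z=k) f_k(x); normalise over all components.
Since both observations come from the same component, the likelihood for component k is f_k(x₁)·f_k(x₂).
  f_I = [e^(−2.2)·2.2^2/2! = 0.268144] × [0.268144] = 0.071901
  f_II = [e^(−2.4)·2.4^2/2! = 0.261268] × [0.261268] = 0.0682608
Unnormalised posteriors:
  P(Z=I)·f_I = 0.40 × 0.071901 = 0.0287604
  P(Z=II)·f_II = 0.60 × 0.0682608 = 0.0409565
Denominator: 0.0287604 + 0.0409565 = 0.0697169
P(Mode II | x) = 0.0409565 / 0.0697169 ≈ 0.587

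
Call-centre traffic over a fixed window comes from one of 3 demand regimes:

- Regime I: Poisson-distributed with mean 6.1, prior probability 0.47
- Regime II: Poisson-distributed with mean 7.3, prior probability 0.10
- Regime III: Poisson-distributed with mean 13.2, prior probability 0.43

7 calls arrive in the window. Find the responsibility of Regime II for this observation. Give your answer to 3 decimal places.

The responsibility of component k is π_k f_k(x) divided by Σ_j π_j f_j(x).
Component likelihoods at x = 7 calls:
  f_I = e^(−6.1)·6.1^7/7! = 0.139856
  f_II = e^(−7.3)·7.3^7/7! = 0.148074
  f_III = e^(−13.2)·13.2^7/7! = 0.0256389
Unnormalised posteriors:
  π_I·f_I = 0.47 × 0.139856 = 0.0657325
  π_II·f_II = 0.10 × 0.148074 = 0.0148074
  π_III·f_III = 0.43 × 0.0256389 = 0.0110247
Marginal: 0.0657325 + 0.0148074 + 0.0110247 = 0.0915646
Responsibility of Regime II: 0.0148074 / 0.0915646 ≈ 0.162

0.162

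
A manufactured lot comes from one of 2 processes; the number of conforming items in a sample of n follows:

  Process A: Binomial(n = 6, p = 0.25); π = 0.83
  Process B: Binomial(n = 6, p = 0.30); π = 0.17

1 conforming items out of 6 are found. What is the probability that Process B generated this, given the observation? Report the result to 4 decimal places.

Posterior ∝ prior × likelihood, so P(k | x) ∝ π_k f_k(x); normalise over all components.
Binomial probabilities:
  p_A = 0.355957
  p_B = 0.302526
Prior × likelihood for each component:
  π_A·p_A = 0.83 × 0.355957 = 0.295444
  π_B·p_B = 0.17 × 0.302526 = 0.0514294
Sum: 0.295444 + 0.0514294 = 0.346874
P(Process B | the observation) = 0.0514294 / 0.346874 ≈ 0.1483

0.1483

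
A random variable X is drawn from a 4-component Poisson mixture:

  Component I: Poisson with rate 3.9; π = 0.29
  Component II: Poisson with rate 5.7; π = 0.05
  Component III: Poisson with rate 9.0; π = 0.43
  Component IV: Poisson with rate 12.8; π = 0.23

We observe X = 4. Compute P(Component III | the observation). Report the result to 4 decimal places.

Posterior ∝ prior × likelihood, so P(k | x) ∝ P(Z=k) f_k(x); normalise over all components.
Evaluate each component's likelihood at the observed value:
  L_I = 0.195119
  L_II = 0.147167
  L_III = 0.0337372
  L_IV = 0.00308787
Unnormalised posteriors:
  P(Z=I)·L_I = 0.29 × 0.195119 = 0.0565844
  P(Z=II)·L_II = 0.05 × 0.147167 = 0.00735834
  P(Z=III)·L_III = 0.43 × 0.0337372 = 0.014507
  P(Z=IV)·L_IV = 0.23 × 0.00308787 = 0.000710211
Evidence: 0.0565844 + 0.00735834 + 0.014507 + 0.000710211 = 0.0791599
Responsibility of Component III: 0.014507 / 0.0791599 ≈ 0.1833

0.1833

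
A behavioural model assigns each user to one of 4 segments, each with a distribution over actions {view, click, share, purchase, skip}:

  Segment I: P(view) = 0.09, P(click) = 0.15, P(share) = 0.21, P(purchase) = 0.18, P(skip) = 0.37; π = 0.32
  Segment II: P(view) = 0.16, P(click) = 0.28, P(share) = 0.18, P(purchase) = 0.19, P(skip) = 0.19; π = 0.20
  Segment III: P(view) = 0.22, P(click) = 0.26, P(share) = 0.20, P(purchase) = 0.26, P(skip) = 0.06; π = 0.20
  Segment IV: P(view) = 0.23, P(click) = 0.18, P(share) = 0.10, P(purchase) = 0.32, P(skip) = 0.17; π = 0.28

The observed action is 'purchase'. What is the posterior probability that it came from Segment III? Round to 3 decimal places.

0.219

The responsibility of component k is π_k f_k(x) divided by Σ_j π_j f_j(x).
Component likelihoods at x = 'purchase':
  L_I = P(purchase | comp) = 0.18
  L_II = P(purchase | comp) = 0.19
  L_III = P(purchase | comp) = 0.26
  L_IV = P(purchase | comp) = 0.32
Prior × likelihood for each component:
  π_I·L_I = 0.32 × 0.18 = 0.0576
  π_II·L_II = 0.20 × 0.19 = 0.038
  π_III·L_III = 0.20 × 0.26 = 0.052
  π_IV·L_IV = 0.28 × 0.32 = 0.0896
Sum: 0.0576 + 0.038 + 0.052 + 0.0896 = 0.2372
P(Segment III | 'purchase') = 0.052 / 0.2372 ≈ 0.219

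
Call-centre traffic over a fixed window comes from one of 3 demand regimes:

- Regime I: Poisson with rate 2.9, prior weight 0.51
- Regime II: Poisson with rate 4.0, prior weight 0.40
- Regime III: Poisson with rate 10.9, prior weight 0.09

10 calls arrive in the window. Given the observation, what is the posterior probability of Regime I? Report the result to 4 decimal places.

0.0245

P(component k | x) = P(Z=k)·f_k(x) / marginal(x), where marginal(x) = Σ_j P(Z=j)·f_j(x).
Component likelihoods at x = 10 calls:
  L_I = e^(−2.9)·2.9^10/10! = 0.000637915
  L_II = e^(−4.0)·4.0^10/10! = 0.00529248
  L_III = e^(−10.9)·10.9^10/10! = 0.120418
Weight by the priors:
  P(Z=I)·L_I = 0.51 × 0.000637915 = 0.000325337
  P(Z=II)·L_II = 0.40 × 0.00529248 = 0.00211699
  P(Z=III)·L_III = 0.09 × 0.120418 = 0.0108376
Normaliser: 0.000325337 + 0.00211699 + 0.0108376 = 0.01328
P(Regime I | x) = 0.000325337 / 0.01328 ≈ 0.0245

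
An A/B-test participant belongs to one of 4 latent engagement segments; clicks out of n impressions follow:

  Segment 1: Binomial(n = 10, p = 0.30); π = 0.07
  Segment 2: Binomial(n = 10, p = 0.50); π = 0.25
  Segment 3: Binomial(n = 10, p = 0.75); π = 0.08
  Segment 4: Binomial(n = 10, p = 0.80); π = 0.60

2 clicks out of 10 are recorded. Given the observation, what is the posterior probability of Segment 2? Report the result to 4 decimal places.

Posterior ∝ prior × likelihood, so P(k | x) ∝ π_k f_k(x); normalise over all components.
Binomial probabilities:
  f_1 = C(10,2)·0.30^2·0.70^8 = 45·0.09·0.057648 = 0.233474
  f_2 = C(10,2)·0.50^2·0.50^8 = 45·0.25·0.00390625 = 0.0439453
  f_3 = C(10,2)·0.75^2·0.25^8 = 45·0.5625·1.52588e-05 = 0.000386238
  f_4 = C(10,2)·0.80^2·0.20^8 = 45·0.64·2.56e-06 = 7.3728e-05
Prior × likelihood for each component:
  π_1·f_1 = 0.07 × 0.233474 = 0.0163432
  π_2·f_2 = 0.25 × 0.0439453 = 0.0109863
  π_3·f_3 = 0.08 × 0.000386238 = 3.0899e-05
  π_4·f_4 = 0.60 × 7.3728e-05 = 4.42368e-05
Sum: 0.0163432 + 0.0109863 + 3.0899e-05 + 4.42368e-05 = 0.0274047
So the posterior for Segment 2 is 0.0109863 / 0.0274047 ≈ 0.4009.

0.4009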